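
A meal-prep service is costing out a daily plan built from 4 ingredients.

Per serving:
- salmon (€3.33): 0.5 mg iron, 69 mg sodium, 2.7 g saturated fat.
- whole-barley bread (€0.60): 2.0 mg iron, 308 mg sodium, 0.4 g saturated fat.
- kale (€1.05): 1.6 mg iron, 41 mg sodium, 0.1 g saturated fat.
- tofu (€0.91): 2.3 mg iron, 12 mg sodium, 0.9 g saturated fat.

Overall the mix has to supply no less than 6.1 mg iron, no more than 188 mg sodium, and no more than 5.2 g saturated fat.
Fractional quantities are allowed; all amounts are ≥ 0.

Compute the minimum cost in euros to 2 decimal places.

€2.31

This is a linear program. Let x1 = servings of salmon, x2 = servings of whole-barley bread, x3 = servings of kale, x4 = servings of tofu.
Minimise 3.33x1 + 0.6x2 + 1.05x3 + 0.91x4 with:
  0.5x1 + 2x2 + 1.6x3 + 2.3x4 ≥ 6.1   (iron)
  69x1 + 308x2 + 41x3 + 12x4 ≤ 188   (sodium)
  2.7x1 + 0.4x2 + 0.1x3 + 0.9x4 ≤ 5.2   (saturated fat)
  x1, x2, x3, x4 ≥ 0.
At the optimum only whole-barley bread, tofu are positive (salmon, kale = 0). The iron and sodium requirements are met with equality.
That vertex is x2 = 0.5248, x4 = 2.196.
Hence cost = 0.6·0.5248 + 0.91·2.196 = €2.3132.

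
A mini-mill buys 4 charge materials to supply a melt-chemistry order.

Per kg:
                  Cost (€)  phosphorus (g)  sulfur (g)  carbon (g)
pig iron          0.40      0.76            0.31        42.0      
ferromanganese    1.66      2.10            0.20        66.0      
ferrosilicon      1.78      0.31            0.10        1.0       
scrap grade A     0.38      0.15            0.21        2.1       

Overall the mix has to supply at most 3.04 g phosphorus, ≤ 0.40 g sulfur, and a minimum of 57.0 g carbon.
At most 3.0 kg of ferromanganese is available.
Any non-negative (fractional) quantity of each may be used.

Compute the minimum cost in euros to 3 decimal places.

€0.617

This is a linear program. Let x1 = kg of pig iron, x2 = kg of ferromanganese, x3 = kg of ferrosilicon, x4 = kg of scrap grade A.
Minimise 0.4x1 + 1.66x2 + 1.78x3 + 0.38x4 s.t.:
  0.76x1 + 2.1x2 + 0.31x3 + 0.15x4 ≤ 3.04   (phosphorus)
  0.31x1 + 0.2x2 + 0.1x3 + 0.21x4 ≤ 0.4   (sulfur)
  42x1 + 66x2 + 1x3 + 2.1x4 ≥ 57   (carbon)
  x2 ≤ 3
  x1, x2, x3, x4 ≥ 0.
The cheapest feasible vertex uses only pig iron, ferromanganese; ferrosilicon, scrap grade A are not used. Binding constraints: sulfur and carbon.
So pig iron = 1.244 kg, ferromanganese = 0.07214 kg.
Objective = 0.4·1.244 + 1.66·0.07214 = 0.61735.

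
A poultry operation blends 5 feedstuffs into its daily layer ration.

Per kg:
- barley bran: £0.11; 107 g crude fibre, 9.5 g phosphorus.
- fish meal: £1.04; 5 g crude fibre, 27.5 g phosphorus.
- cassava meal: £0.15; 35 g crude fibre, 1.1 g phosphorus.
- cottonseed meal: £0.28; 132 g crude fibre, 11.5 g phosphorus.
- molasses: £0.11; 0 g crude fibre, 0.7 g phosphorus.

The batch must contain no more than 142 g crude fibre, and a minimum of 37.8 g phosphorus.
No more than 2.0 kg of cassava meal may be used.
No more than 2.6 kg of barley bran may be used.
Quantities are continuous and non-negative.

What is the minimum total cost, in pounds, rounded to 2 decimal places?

£1.11

Set it up as a linear program. Let x1 = kg of barley bran, x2 = kg of fish meal, x3 = kg of cassava meal, x4 = kg of cottonseed meal, x5 = kg of molasses.
min 0.11x1 + 1.04x2 + 0.15x3 + 0.28x4 + 0.11x5 with:
  107x1 + 5x2 + 35x3 + 132x4 ≤ 142   (crude fibre)
  9.5x1 + 27.5x2 + 1.1x3 + 11.5x4 + 0.7x5 ≥ 37.8   (phosphorus)
  x3 ≤ 2
  x1 ≤ 2.6
  x1, x2, x3, x4, x5 ≥ 0.
The cheapest feasible vertex uses only barley bran, fish meal; cassava meal, cottonseed meal, molasses are not used. There the crude fibre and phosphorus constraints are tight.
That vertex is x1 = 1.284, x2 = 0.9311.
Objective = 0.11·1.284 + 1.04·0.9311 = 1.1096.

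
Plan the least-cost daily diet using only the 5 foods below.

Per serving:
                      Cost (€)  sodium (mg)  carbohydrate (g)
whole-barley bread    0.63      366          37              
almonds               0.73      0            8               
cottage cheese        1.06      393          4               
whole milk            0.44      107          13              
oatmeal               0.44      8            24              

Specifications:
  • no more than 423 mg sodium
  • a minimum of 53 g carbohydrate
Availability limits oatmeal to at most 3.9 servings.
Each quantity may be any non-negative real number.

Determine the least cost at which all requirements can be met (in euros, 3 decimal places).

This is a linear program. Let x1 = servings of whole-barley bread, x2 = servings of almonds, x3 = servings of cottage cheese, x4 = servings of whole milk, x5 = servings of oatmeal.
Minimize 0.63x1 + 0.73x2 + 1.06x3 + 0.44x4 + 0.44x5 with:
  366x1 + 393x3 + 107x4 + 8x5 ≤ 423   (sodium)
  37x1 + 8x2 + 4x3 + 13x4 + 24x5 ≥ 53   (carbohydrate)
  x5 ≤ 3.9
  x1, x2, x3, x4, x5 ≥ 0.
The optimal basis is {whole-barley bread, oatmeal}; almonds, cottage cheese, whole milk drop out. The sodium and carbohydrate requirements are met with equality.
That vertex is x1 = 1.146, x5 = 0.4414.
Hence cost = 0.63·1.146 + 0.44·0.4414 = €0.91620.

€0.916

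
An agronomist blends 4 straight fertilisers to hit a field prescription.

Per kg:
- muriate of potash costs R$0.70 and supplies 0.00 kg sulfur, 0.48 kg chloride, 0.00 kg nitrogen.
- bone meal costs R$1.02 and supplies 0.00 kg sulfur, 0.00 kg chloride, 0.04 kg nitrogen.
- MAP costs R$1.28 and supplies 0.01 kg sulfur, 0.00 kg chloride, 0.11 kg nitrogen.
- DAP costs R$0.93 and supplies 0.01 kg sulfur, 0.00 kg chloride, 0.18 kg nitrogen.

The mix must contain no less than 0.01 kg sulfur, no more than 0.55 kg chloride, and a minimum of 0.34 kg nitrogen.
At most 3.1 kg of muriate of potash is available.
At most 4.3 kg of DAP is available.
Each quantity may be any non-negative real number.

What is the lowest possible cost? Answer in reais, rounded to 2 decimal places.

This is a linear program. Let x1 = kg of muriate of potash, x2 = kg of bone meal, x3 = kg of MAP, x4 = kg of DAP.
Minimise 0.7x1 + 1.02x2 + 1.28x3 + 0.93x4 subject to:
  0.01x3 + 0.01x4 ≥ 0.01   (sulfur)
  0.48x1 ≤ 0.55   (chloride)
  0.04x2 + 0.11x3 + 0.18x4 ≥ 0.34   (nitrogen)
  x1 ≤ 3.1
  x4 ≤ 4.3
  x1, x2, x3, x4 ≥ 0.
At the optimum only DAP is positive (muriate of potash, bone meal, MAP = 0). The nitrogen requirement is met with equality.
Optimal quantities: DAP = 1.889 kg.
Total cost: 0.93·1.889 = 1.7568.

R$1.76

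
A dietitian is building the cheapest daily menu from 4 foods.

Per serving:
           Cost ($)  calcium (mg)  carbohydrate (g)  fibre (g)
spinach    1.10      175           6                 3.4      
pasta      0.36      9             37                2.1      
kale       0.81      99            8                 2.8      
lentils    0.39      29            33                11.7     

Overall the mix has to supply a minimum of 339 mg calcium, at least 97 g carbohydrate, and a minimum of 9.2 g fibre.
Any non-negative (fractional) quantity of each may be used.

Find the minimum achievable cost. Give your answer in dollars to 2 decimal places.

Let x1 = servings of spinach, x2 = servings of pasta, x3 = servings of kale, x4 = servings of lentils.
Minimise 1.1x1 + 0.36x2 + 0.81x3 + 0.39x4 with:
  175x1 + 9x2 + 99x3 + 29x4 ≥ 339   (calcium)
  6x1 + 37x2 + 8x3 + 33x4 ≥ 97   (carbohydrate)
  3.4x1 + 2.1x2 + 2.8x3 + 11.7x4 ≥ 9.2   (fibre)
  x1, x2, x3, x4 ≥ 0.
At the optimum only spinach, lentils are positive (pasta, kale = 0). Binding constraints: calcium and carbohydrate.
Solving gives x1 = 1.4951, x4 = 2.6676.
Hence cost = 1.1·1.4951 + 0.39·2.6676 = $2.68497.

$2.68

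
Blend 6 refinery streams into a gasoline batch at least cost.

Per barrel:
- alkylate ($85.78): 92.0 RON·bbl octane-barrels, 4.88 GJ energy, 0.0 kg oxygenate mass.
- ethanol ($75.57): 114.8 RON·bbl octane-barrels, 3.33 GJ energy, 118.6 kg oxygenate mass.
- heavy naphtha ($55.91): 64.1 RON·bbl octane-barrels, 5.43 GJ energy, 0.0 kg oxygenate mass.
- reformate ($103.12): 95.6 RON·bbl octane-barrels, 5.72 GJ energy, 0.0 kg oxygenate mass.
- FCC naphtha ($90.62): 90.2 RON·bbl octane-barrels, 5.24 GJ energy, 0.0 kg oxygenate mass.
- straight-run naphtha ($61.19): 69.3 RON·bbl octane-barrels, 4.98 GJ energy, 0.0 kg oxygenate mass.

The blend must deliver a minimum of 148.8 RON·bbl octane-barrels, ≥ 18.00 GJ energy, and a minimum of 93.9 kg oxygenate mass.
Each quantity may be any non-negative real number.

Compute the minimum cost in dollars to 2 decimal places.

$218.02

Treat it as an LP. Let x1 = barrels of alkylate, x2 = barrels of ethanol, x3 = barrels of heavy naphtha, x4 = barrels of reformate, x5 = barrels of FCC naphtha, x6 = barrels of straight-run naphtha.
Minimise 85.78x1 + 75.57x2 + 55.91x3 + 103.12x4 + 90.62x5 + 61.19x6 subject to:
  92x1 + 114.8x2 + 64.1x3 + 95.6x4 + 90.2x5 + 69.3x6 ≥ 148.8   (octane-barrels)
  4.88x1 + 3.33x2 + 5.43x3 + 5.72x4 + 5.24x5 + 4.98x6 ≥ 18   (energy)
  118.6x2 ≥ 93.9   (oxygenate mass)
  x1, x2, x3, x4, x5, x6 ≥ 0.
The cheapest feasible vertex uses only ethanol, heavy naphtha; alkylate, reformate, FCC naphtha, straight-run naphtha are not used. There the energy and oxygenate mass constraints are tight.
So ethanol = 0.79174 barrels, heavy naphtha = 2.8294 barrels.
Total cost: 75.57·0.79174 + 55.91·2.8294 = 218.0235.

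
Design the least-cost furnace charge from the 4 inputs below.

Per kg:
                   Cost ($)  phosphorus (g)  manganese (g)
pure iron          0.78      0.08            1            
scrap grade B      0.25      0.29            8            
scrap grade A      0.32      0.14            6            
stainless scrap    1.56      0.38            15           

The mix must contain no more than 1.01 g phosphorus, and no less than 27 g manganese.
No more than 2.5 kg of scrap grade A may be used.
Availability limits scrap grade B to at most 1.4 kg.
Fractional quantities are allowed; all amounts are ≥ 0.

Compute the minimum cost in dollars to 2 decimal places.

Let x1 = kg of pure iron, x2 = kg of scrap grade B, x3 = kg of scrap grade A, x4 = kg of stainless scrap.
Minimize 0.78x1 + 0.25x2 + 0.32x3 + 1.56x4 s.t.:
  0.08x1 + 0.29x2 + 0.14x3 + 0.38x4 ≤ 1.01   (phosphorus)
  1x1 + 8x2 + 6x3 + 15x4 ≥ 27   (manganese)
  x3 ≤ 2.5
  x2 ≤ 1.4
  x1, x2, x3, x4 ≥ 0.
At the optimum only scrap grade B, scrap grade A, stainless scrap are positive (pure iron = 0). The manganese, the scrap grade A cap, the scrap grade B cap requirements are met with equality.
So scrap grade B = 1.4 kg, scrap grade A = 2.5 kg, stainless scrap = 0.05333 kg.
Total cost: 0.25·1.4 + 0.32·2.5 + 1.56·0.05333 = 1.2332.

$1.23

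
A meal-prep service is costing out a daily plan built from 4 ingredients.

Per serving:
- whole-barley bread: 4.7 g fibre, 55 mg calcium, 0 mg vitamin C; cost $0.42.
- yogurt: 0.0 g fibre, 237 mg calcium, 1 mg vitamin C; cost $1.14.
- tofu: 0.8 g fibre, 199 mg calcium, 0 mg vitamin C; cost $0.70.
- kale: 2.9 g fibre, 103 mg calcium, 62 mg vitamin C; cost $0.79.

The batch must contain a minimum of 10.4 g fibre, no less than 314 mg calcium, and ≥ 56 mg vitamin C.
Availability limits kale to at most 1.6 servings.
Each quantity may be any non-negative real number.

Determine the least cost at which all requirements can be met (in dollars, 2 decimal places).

$1.84

Let x1 = servings of whole-barley bread, x2 = servings of yogurt, x3 = servings of tofu, x4 = servings of kale.
Minimize 0.42x1 + 1.14x2 + 0.7x3 + 0.79x4 subject to:
  4.7x1 + 0.8x3 + 2.9x4 ≥ 10.4   (fibre)
  55x1 + 237x2 + 199x3 + 103x4 ≥ 314   (calcium)
  1x2 + 62x4 ≥ 56   (vitamin C)
  x4 ≤ 1.6
  x1, x2, x3, x4 ≥ 0.
The minimum-cost mix takes nothing from yogurt — only whole-barley bread, tofu, kale. Binding constraints: fibre, calcium, vitamin C.
Solving gives x1 = 1.539, x3 = 0.6851, x4 = 0.9032.
Total cost: 0.42·1.539 + 0.7·0.6851 + 0.79·0.9032 = 1.8395.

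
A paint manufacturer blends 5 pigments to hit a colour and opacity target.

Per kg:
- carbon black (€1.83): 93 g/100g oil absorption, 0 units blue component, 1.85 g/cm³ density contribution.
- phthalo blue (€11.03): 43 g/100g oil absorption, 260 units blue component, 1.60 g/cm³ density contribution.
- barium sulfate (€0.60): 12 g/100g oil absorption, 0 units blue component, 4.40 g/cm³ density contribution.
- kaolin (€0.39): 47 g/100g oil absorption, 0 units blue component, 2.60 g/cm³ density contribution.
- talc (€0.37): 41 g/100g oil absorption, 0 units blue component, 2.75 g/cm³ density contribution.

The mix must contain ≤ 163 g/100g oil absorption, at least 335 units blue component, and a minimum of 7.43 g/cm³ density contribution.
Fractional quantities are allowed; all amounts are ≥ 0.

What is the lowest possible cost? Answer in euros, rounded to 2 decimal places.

€14.93

Let x1 = kg of carbon black, x2 = kg of phthalo blue, x3 = kg of barium sulfate, x4 = kg of kaolin, x5 = kg of talc.
Minimize 1.83x1 + 11.03x2 + 0.6x3 + 0.39x4 + 0.37x5 s.t.:
  93x1 + 43x2 + 12x3 + 47x4 + 41x5 ≤ 163   (oil absorption)
  260x2 ≥ 335   (blue component)
  1.85x1 + 1.6x2 + 4.4x3 + 2.6x4 + 2.75x5 ≥ 7.43   (density contribution)
  x1, x2, x3, x4, x5 ≥ 0.
The minimum-cost mix takes nothing from carbon black, barium sulfate, kaolin — only phthalo blue, talc. There the blue component and density contribution constraints are tight.
That vertex is x2 = 1.288, x5 = 1.952.
Cost = 11.03·1.288 + 0.37·1.952 = 14.9289.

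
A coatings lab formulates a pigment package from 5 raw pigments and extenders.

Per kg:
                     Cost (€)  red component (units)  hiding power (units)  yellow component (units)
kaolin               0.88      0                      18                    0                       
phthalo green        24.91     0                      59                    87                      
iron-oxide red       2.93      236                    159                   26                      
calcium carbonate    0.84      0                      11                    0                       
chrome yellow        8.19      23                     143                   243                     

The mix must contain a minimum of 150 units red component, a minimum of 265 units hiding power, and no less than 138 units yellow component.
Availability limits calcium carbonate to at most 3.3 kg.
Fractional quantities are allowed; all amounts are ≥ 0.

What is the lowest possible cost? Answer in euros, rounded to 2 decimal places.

€7.28

Let x1 = kg of kaolin, x2 = kg of phthalo green, x3 = kg of iron-oxide red, x4 = kg of calcium carbonate, x5 = kg of chrome yellow.
Minimise 0.88x1 + 24.91x2 + 2.93x3 + 0.84x4 + 8.19x5 with:
  236x3 + 23x5 ≥ 150   (red component)
  18x1 + 59x2 + 159x3 + 11x4 + 143x5 ≥ 265   (hiding power)
  87x2 + 26x3 + 243x5 ≥ 138   (yellow component)
  x4 ≤ 3.3
  x1, x2, x3, x4, x5 ≥ 0.
The minimum-cost mix takes nothing from kaolin, phthalo green, calcium carbonate — only iron-oxide red, chrome yellow. Binding constraints: hiding power and yellow component.
So iron-oxide red = 1.279 kg, chrome yellow = 0.4311 kg.
Cost = 2.93·1.279 + 8.19·0.4311 = 7.2782.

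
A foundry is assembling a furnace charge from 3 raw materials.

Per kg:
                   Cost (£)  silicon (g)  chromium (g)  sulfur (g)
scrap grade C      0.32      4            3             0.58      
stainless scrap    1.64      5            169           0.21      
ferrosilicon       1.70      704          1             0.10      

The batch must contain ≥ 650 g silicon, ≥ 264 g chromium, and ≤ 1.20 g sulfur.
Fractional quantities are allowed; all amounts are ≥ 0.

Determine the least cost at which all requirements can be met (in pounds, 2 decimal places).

£4.10

Let x1 = kg of scrap grade C, x2 = kg of stainless scrap, x3 = kg of ferrosilicon.
min 0.32x1 + 1.64x2 + 1.7x3 subject to:
  4x1 + 5x2 + 704x3 ≥ 650   (silicon)
  3x1 + 169x2 + 1x3 ≥ 264   (chromium)
  0.58x1 + 0.21x2 + 0.1x3 ≤ 1.2   (sulfur)
  x1, x2, x3 ≥ 0.
The optimal basis is {stainless scrap, ferrosilicon}; scrap grade C drops out. The silicon and chromium requirements are met with equality.
Solving gives x2 = 1.557, x3 = 0.9122.
Hence cost = 1.64·1.557 + 1.7·0.9122 = £4.1042.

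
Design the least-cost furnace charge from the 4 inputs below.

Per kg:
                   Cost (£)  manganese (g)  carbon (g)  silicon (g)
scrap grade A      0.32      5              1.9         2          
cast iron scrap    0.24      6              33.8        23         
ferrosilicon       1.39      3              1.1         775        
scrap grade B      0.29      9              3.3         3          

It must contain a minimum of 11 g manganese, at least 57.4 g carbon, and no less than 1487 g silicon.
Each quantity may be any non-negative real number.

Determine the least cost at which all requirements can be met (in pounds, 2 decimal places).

£2.99

Let x1 = kg of scrap grade A, x2 = kg of cast iron scrap, x3 = kg of ferrosilicon, x4 = kg of scrap grade B.
Minimise 0.32x1 + 0.24x2 + 1.39x3 + 0.29x4 subject to:
  5x1 + 6x2 + 3x3 + 9x4 ≥ 11   (manganese)
  1.9x1 + 33.8x2 + 1.1x3 + 3.3x4 ≥ 57.4   (carbon)
  2x1 + 23x2 + 775x3 + 3x4 ≥ 1487   (silicon)
  x1, x2, x3, x4 ≥ 0.
The minimum-cost mix takes nothing from scrap grade A, scrap grade B — only cast iron scrap, ferrosilicon. Binding constraints: carbon and silicon.
That vertex is x2 = 1.637, x3 = 1.87.
Total cost: 0.24·1.637 + 1.39·1.87 = 2.9922.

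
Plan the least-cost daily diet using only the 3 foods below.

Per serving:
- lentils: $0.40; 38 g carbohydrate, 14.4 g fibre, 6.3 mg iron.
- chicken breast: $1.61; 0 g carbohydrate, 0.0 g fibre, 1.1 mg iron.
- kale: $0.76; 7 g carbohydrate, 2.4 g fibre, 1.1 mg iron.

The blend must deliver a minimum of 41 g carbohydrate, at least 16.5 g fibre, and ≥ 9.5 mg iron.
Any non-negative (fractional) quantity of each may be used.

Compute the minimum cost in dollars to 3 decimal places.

Let x1 = servings of lentils, x2 = servings of chicken breast, x3 = servings of kale.
min 0.4x1 + 1.61x2 + 0.76x3 with:
  38x1 + 7x3 ≥ 41   (carbohydrate)
  14.4x1 + 2.4x3 ≥ 16.5   (fibre)
  6.3x1 + 1.1x2 + 1.1x3 ≥ 9.5   (iron)
  x1, x2, x3 ≥ 0.
The cheapest feasible vertex uses only lentils; chicken breast, kale are not used. Binding constraint: iron.
Optimal quantities: lentils = 1.508 servings.
Hence cost = 0.4·1.508 = $0.60320.

$0.603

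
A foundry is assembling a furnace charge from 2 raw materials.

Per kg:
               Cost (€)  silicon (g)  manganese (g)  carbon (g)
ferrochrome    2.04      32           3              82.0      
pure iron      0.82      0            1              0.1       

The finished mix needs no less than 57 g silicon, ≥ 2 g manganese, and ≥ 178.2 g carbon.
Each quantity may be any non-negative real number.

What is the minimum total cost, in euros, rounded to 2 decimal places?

€4.43

Let x1 = kg of ferrochrome, x2 = kg of pure iron.
Minimise 2.04x1 + 0.82x2 s.t.:
  32x1 ≥ 57   (silicon)
  3x1 + 1x2 ≥ 2   (manganese)
  82x1 + 0.1x2 ≥ 178.2   (carbon)
  x1, x2 ≥ 0.
The cheapest feasible vertex uses only ferrochrome; pure iron is not used. The carbon requirement is met with equality.
Optimal quantities: ferrochrome = 2.173 kg.
Cost = 2.04·2.173 = 4.4329.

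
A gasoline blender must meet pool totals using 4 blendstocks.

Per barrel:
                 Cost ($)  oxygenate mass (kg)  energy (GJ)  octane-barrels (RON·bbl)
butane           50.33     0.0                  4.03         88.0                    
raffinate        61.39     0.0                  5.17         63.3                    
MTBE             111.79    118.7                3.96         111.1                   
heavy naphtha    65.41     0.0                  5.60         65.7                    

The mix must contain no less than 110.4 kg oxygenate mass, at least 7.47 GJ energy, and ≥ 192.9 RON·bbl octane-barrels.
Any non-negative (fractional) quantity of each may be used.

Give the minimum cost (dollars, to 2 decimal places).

$155.20

Set it up as a linear program. Let x1 = barrels of butane, x2 = barrels of raffinate, x3 = barrels of MTBE, x4 = barrels of heavy naphtha.
Minimise 50.33x1 + 61.39x2 + 111.79x3 + 65.41x4 subject to:
  118.7x3 ≥ 110.4   (oxygenate mass)
  4.03x1 + 5.17x2 + 3.96x3 + 5.6x4 ≥ 7.47   (energy)
  88x1 + 63.3x2 + 111.1x3 + 65.7x4 ≥ 192.9   (octane-barrels)
  x1, x2, x3, x4 ≥ 0.
The minimum-cost mix takes nothing from raffinate, heavy naphtha — only butane, MTBE. There the oxygenate mass and octane-barrels constraints are tight.
That vertex is x1 = 1.0178, x3 = 0.93008.
Hence cost = 50.33·1.0178 + 111.79·0.93008 = $155.1995.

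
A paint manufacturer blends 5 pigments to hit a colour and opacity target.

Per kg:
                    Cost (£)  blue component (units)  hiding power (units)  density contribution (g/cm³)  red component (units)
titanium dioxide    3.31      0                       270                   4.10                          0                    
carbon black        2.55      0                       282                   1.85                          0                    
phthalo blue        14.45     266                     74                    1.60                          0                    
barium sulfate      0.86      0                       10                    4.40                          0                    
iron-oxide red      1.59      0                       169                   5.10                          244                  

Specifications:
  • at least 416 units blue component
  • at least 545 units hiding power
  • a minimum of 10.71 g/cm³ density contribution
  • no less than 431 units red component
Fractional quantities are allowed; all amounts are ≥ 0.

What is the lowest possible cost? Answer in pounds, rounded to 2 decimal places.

Let x1 = kg of titanium dioxide, x2 = kg of carbon black, x3 = kg of phthalo blue, x4 = kg of barium sulfate, x5 = kg of iron-oxide red.
min 3.31x1 + 2.55x2 + 14.45x3 + 0.86x4 + 1.59x5 s.t.:
  266x3 ≥ 416   (blue component)
  270x1 + 282x2 + 74x3 + 10x4 + 169x5 ≥ 545   (hiding power)
  4.1x1 + 1.85x2 + 1.6x3 + 4.4x4 + 5.1x5 ≥ 10.71   (density contribution)
  244x5 ≥ 431   (red component)
  x1, x2, x3, x4, x5 ≥ 0.
The minimum-cost mix takes nothing from titanium dioxide, barium sulfate — only carbon black, phthalo blue, iron-oxide red. The blue component, hiding power, red component requirements are met with equality.
Solving gives x2 = 0.4637, x3 = 1.564, x5 = 1.766.
Total cost: 2.55·0.4637 + 14.45·1.564 + 1.59·1.766 = 26.5902.

£26.59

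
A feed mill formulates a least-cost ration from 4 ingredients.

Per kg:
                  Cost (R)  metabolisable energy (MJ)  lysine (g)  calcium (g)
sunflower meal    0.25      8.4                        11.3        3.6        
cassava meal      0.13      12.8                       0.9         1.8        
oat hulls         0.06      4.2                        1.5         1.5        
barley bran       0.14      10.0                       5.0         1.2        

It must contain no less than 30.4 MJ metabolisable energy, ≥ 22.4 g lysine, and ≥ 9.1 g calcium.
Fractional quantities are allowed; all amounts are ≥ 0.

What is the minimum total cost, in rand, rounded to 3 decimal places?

Treat it as an LP. Let x1 = kg of sunflower meal, x2 = kg of cassava meal, x3 = kg of oat hulls, x4 = kg of barley bran.
Minimize 0.25x1 + 0.13x2 + 0.06x3 + 0.14x4 with:
  8.4x1 + 12.8x2 + 4.2x3 + 10x4 ≥ 30.4   (metabolisable energy)
  11.3x1 + 0.9x2 + 1.5x3 + 5x4 ≥ 22.4   (lysine)
  3.6x1 + 1.8x2 + 1.5x3 + 1.2x4 ≥ 9.1   (calcium)
  x1, x2, x3, x4 ≥ 0.
The optimal basis is {sunflower meal, oat hulls, barley bran}; cassava meal drops out. Binding constraints: metabolisable energy, lysine, calcium.
Optimal quantities: sunflower meal = 1.21 kg, oat hulls = 2.324 kg, barley bran = 1.047 kg.
Cost = 0.25·1.21 + 0.06·2.324 + 0.14·1.047 = 0.58852.

R0.589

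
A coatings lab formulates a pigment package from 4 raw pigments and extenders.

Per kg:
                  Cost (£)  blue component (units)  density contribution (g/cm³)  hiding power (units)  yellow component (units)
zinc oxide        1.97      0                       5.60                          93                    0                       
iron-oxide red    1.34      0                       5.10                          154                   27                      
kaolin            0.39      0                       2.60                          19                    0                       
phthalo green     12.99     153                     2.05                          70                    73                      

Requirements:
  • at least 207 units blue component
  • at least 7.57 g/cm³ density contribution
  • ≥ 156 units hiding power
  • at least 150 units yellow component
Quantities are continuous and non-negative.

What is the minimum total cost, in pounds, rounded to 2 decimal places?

£20.12

Treat it as an LP. Let x1 = kg of zinc oxide, x2 = kg of iron-oxide red, x3 = kg of kaolin, x4 = kg of phthalo green.
Minimize 1.97x1 + 1.34x2 + 0.39x3 + 12.99x4 with:
  153x4 ≥ 207   (blue component)
  5.6x1 + 5.1x2 + 2.6x3 + 2.05x4 ≥ 7.57   (density contribution)
  93x1 + 154x2 + 19x3 + 70x4 ≥ 156   (hiding power)
  27x2 + 73x4 ≥ 150   (yellow component)
  x1, x2, x3, x4 ≥ 0.
The optimal basis is {iron-oxide red, phthalo green}; zinc oxide, kaolin drop out. There the blue component and yellow component constraints are tight.
Optimal quantities: iron-oxide red = 1.898 kg, phthalo green = 1.353 kg.
Total cost: 1.34·1.898 + 12.99·1.353 = 20.1188.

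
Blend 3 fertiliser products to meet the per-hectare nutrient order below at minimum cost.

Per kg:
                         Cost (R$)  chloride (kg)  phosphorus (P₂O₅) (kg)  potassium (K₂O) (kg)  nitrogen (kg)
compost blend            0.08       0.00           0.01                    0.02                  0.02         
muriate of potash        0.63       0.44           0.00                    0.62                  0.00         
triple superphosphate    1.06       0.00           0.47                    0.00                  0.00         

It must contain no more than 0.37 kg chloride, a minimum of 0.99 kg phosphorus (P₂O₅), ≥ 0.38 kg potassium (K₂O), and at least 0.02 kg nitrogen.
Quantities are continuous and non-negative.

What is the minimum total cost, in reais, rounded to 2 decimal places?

R$2.66

This is a linear program. Let x1 = kg of compost blend, x2 = kg of muriate of potash, x3 = kg of triple superphosphate.
min 0.08x1 + 0.63x2 + 1.06x3 s.t.:
  0.44x2 ≤ 0.37   (chloride)
  0.01x1 + 0.47x3 ≥ 0.99   (phosphorus (P₂O₅))
  0.02x1 + 0.62x2 ≥ 0.38   (potassium (K₂O))
  0.02x1 ≥ 0.02   (nitrogen)
  x1, x2, x3 ≥ 0.
All 3 inputs are positive at the optimum. The phosphorus (P₂O₅), potassium (K₂O), nitrogen requirements are met with equality.
That vertex is x1 = 1, x2 = 0.5806, x3 = 2.085.
Total cost: 0.08·1 + 0.63·0.5806 + 1.06·2.085 = 2.6559.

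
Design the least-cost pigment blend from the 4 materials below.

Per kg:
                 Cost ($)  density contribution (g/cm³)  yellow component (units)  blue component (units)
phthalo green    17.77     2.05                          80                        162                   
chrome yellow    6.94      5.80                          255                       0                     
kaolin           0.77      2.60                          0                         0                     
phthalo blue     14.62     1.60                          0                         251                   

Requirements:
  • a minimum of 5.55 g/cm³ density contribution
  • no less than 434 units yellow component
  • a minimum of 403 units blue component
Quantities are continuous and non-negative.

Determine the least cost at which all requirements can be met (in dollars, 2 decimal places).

Treat it as an LP. Let x1 = kg of phthalo green, x2 = kg of chrome yellow, x3 = kg of kaolin, x4 = kg of phthalo blue.
Minimise 17.77x1 + 6.94x2 + 0.77x3 + 14.62x4 s.t.:
  2.05x1 + 5.8x2 + 2.6x3 + 1.6x4 ≥ 5.55   (density contribution)
  80x1 + 255x2 ≥ 434   (yellow component)
  162x1 + 251x4 ≥ 403   (blue component)
  x1, x2, x3, x4 ≥ 0.
At the optimum only chrome yellow, phthalo blue are positive (phthalo green, kaolin = 0). Binding constraints: yellow component and blue component.
Optimal quantities: chrome yellow = 1.702 kg, phthalo blue = 1.606 kg.
Objective = 6.94·1.702 + 14.62·1.606 = 35.2916.

$35.29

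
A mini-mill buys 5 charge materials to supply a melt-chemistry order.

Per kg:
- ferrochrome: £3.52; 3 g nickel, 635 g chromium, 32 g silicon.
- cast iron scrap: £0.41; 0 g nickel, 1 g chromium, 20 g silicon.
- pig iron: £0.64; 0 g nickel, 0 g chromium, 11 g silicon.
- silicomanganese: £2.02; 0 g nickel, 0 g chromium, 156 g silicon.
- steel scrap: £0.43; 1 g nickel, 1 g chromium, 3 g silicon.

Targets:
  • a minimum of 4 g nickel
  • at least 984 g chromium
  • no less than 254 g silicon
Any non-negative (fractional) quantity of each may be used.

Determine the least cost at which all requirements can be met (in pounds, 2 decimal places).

£8.10

Let x1 = kg of ferrochrome, x2 = kg of cast iron scrap, x3 = kg of pig iron, x4 = kg of silicomanganese, x5 = kg of steel scrap.
min 3.52x1 + 0.41x2 + 0.64x3 + 2.02x4 + 0.43x5 subject to:
  3x1 + 1x5 ≥ 4   (nickel)
  635x1 + 1x2 + 1x5 ≥ 984   (chromium)
  32x1 + 20x2 + 11x3 + 156x4 + 3x5 ≥ 254   (silicon)
  x1, x2, x3, x4, x5 ≥ 0.
At the optimum only ferrochrome, silicomanganese are positive (cast iron scrap, pig iron, steel scrap = 0). Binding constraints: chromium and silicon.
That vertex is x1 = 1.55, x4 = 1.31.
Hence cost = 3.52·1.55 + 2.02·1.31 = £8.1022.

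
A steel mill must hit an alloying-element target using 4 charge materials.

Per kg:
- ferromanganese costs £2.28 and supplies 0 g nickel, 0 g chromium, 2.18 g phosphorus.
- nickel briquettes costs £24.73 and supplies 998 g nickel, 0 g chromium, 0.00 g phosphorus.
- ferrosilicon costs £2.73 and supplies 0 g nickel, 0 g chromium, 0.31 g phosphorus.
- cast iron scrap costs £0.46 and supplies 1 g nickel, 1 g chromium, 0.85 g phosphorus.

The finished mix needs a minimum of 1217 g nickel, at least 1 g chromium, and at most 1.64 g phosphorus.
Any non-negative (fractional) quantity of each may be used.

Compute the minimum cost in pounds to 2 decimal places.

£30.59

Let x1 = kg of ferromanganese, x2 = kg of nickel briquettes, x3 = kg of ferrosilicon, x4 = kg of cast iron scrap.
min 2.28x1 + 24.73x2 + 2.73x3 + 0.46x4 subject to:
  998x2 + 1x4 ≥ 1217   (nickel)
  1x4 ≥ 1   (chromium)
  2.18x1 + 0.31x3 + 0.85x4 ≤ 1.64   (phosphorus)
  x1, x2, x3, x4 ≥ 0.
The optimal basis is {nickel briquettes, cast iron scrap}; ferromanganese, ferrosilicon drop out. The nickel and chromium requirements are met with equality.
So nickel briquettes = 1.2184 kg, cast iron scrap = 1 kg.
Hence cost = 24.73·1.2184 + 0.46·1 = £30.5910.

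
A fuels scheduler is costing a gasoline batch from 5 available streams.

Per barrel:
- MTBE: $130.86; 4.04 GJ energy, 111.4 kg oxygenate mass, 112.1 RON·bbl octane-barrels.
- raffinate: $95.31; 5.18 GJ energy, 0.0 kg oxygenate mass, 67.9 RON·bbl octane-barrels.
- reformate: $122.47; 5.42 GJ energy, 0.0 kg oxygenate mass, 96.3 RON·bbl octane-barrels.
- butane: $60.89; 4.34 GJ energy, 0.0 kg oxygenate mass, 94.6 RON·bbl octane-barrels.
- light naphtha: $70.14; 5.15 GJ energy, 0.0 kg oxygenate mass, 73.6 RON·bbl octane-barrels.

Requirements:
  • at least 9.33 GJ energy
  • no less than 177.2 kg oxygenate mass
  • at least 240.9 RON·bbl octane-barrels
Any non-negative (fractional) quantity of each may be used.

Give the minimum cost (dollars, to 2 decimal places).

Let x1 = barrels of MTBE, x2 = barrels of raffinate, x3 = barrels of reformate, x4 = barrels of butane, x5 = barrels of light naphtha.
min 130.86x1 + 95.31x2 + 122.47x3 + 60.89x4 + 70.14x5 subject to:
  4.04x1 + 5.18x2 + 5.42x3 + 4.34x4 + 5.15x5 ≥ 9.33   (energy)
  111.4x1 ≥ 177.2   (oxygenate mass)
  112.1x1 + 67.9x2 + 96.3x3 + 94.6x4 + 73.6x5 ≥ 240.9   (octane-barrels)
  x1, x2, x3, x4, x5 ≥ 0.
The cheapest feasible vertex uses only MTBE, butane, light naphtha; raffinate, reformate are not used. There the energy, oxygenate mass, octane-barrels constraints are tight.
Solving gives x1 = 1.59066, x4 = 0.647373, x5 = 0.0182755.
Objective = 130.86·1.59066 + 60.89·0.647373 + 70.14·0.0182755 = 248.8542.

$248.85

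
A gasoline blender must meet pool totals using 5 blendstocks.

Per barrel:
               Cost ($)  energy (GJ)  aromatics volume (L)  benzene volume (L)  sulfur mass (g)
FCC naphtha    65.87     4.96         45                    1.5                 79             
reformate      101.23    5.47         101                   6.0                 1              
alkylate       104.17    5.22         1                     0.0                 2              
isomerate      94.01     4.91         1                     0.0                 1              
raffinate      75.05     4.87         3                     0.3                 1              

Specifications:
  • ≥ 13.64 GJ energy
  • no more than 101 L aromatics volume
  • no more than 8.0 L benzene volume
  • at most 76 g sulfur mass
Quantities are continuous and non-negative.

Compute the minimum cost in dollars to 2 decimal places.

$200.28

This is a linear program. Let x1 = barrels of FCC naphtha, x2 = barrels of reformate, x3 = barrels of alkylate, x4 = barrels of isomerate, x5 = barrels of raffinate.
min 65.87x1 + 101.23x2 + 104.17x3 + 94.01x4 + 75.05x5 subject to:
  4.96x1 + 5.47x2 + 5.22x3 + 4.91x4 + 4.87x5 ≥ 13.64   (energy)
  45x1 + 101x2 + 1x3 + 1x4 + 3x5 ≤ 101   (aromatics volume)
  1.5x1 + 6x2 + 0.3x5 ≤ 8   (benzene volume)
  79x1 + 1x2 + 2x3 + 1x4 + 1x5 ≤ 76   (sulfur mass)
  x1, x2, x3, x4, x5 ≥ 0.
At the optimum only FCC naphtha, raffinate are positive (reformate, alkylate, isomerate = 0). Binding constraints: energy and sulfur mass.
Solving gives x1 = 0.93867, x5 = 1.8448.
Total cost: 65.87·0.93867 + 75.05·1.8448 = 200.2824.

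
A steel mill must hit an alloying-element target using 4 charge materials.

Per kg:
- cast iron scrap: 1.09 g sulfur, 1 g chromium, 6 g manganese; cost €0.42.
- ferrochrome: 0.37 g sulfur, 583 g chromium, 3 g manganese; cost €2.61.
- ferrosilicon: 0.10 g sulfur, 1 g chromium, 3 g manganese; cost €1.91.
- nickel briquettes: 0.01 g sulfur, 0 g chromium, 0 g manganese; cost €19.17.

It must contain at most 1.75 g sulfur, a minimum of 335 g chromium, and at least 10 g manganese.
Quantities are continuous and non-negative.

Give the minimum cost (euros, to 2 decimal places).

This is a linear program. Let x1 = kg of cast iron scrap, x2 = kg of ferrochrome, x3 = kg of ferrosilicon, x4 = kg of nickel briquettes.
Minimise 0.42x1 + 2.61x2 + 1.91x3 + 19.17x4 s.t.:
  1.09x1 + 0.37x2 + 0.1x3 + 0.01x4 ≤ 1.75   (sulfur)
  1x1 + 583x2 + 1x3 ≥ 335   (chromium)
  6x1 + 3x2 + 3x3 ≥ 10   (manganese)
  x1, x2, x3, x4 ≥ 0.
The cheapest feasible vertex uses only cast iron scrap, ferrochrome; ferrosilicon, nickel briquettes are not used. The chromium and manganese requirements are met with equality.
Solving gives x1 = 1.381, x2 = 0.5722.
Objective = 0.42·1.381 + 2.61·0.5722 = 2.0735.

€2.07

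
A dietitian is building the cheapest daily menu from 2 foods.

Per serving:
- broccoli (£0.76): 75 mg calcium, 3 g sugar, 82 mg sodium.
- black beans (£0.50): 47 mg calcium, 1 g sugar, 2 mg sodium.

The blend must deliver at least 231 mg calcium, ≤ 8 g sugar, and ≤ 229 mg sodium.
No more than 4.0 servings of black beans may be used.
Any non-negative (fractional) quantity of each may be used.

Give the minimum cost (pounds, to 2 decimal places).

£2.37

Treat it as an LP. Let x1 = servings of broccoli, x2 = servings of black beans.
Minimize 0.76x1 + 0.5x2 subject to:
  75x1 + 47x2 ≥ 231   (calcium)
  3x1 + 1x2 ≤ 8   (sugar)
  82x1 + 2x2 ≤ 229   (sodium)
  x2 ≤ 4
  x1, x2 ≥ 0.
Both inputs are positive at the optimum. The calcium and sugar requirements are met with equality.
That vertex is x1 = 2.197, x2 = 1.409.
Hence cost = 0.76·2.197 + 0.5·1.409 = £2.3742.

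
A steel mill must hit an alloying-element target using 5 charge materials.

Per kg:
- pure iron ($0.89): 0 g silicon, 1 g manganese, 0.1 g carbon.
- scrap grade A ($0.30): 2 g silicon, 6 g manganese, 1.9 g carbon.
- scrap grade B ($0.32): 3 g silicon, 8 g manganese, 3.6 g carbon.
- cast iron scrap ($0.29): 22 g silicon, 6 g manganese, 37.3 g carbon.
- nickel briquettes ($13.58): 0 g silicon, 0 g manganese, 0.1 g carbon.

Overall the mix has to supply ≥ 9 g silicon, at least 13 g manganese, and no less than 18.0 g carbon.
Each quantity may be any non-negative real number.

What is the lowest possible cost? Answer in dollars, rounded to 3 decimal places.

Set it up as a linear program. Let x1 = kg of pure iron, x2 = kg of scrap grade A, x3 = kg of scrap grade B, x4 = kg of cast iron scrap, x5 = kg of nickel briquettes.
min 0.89x1 + 0.3x2 + 0.32x3 + 0.29x4 + 13.58x5 s.t.:
  2x2 + 3x3 + 22x4 ≥ 9   (silicon)
  1x1 + 6x2 + 8x3 + 6x4 ≥ 13   (manganese)
  0.1x1 + 1.9x2 + 3.6x3 + 37.3x4 + 0.1x5 ≥ 18   (carbon)
  x1, x2, x3, x4, x5 ≥ 0.
The cheapest feasible vertex uses only scrap grade B, cast iron scrap; pure iron, scrap grade A, nickel briquettes are not used. There the manganese and carbon constraints are tight.
Solving gives x3 = 1.362, x4 = 0.3512.
Total cost: 0.32·1.362 + 0.29·0.3512 = 0.53769.

$0.538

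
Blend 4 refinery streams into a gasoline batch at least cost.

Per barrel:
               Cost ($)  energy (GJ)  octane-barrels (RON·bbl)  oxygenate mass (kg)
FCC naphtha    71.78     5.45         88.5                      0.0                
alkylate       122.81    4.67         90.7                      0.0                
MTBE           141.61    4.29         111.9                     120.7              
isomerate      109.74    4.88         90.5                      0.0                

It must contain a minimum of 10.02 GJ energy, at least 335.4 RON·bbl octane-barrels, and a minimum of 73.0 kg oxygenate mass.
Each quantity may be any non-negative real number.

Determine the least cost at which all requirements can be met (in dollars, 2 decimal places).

This is a linear program. Let x1 = barrels of FCC naphtha, x2 = barrels of alkylate, x3 = barrels of MTBE, x4 = barrels of isomerate.
min 71.78x1 + 122.81x2 + 141.61x3 + 109.74x4 subject to:
  5.45x1 + 4.67x2 + 4.29x3 + 4.88x4 ≥ 10.02   (energy)
  88.5x1 + 90.7x2 + 111.9x3 + 90.5x4 ≥ 335.4   (octane-barrels)
  120.7x3 ≥ 73   (oxygenate mass)
  x1, x2, x3, x4 ≥ 0.
The cheapest feasible vertex uses only FCC naphtha, MTBE; alkylate, isomerate are not used. There the octane-barrels and oxygenate mass constraints are tight.
That vertex is x1 = 3.0251, x3 = 0.60481.
Cost = 71.78·3.0251 + 141.61·0.60481 = 302.7888.

$302.79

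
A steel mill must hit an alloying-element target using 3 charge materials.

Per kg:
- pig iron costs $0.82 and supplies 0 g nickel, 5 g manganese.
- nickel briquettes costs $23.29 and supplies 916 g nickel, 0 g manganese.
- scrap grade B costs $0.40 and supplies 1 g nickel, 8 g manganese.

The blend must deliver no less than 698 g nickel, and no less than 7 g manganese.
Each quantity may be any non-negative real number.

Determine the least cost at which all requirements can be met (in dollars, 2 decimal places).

$18.07

Let x1 = kg of pig iron, x2 = kg of nickel briquettes, x3 = kg of scrap grade B.
Minimise 0.82x1 + 23.29x2 + 0.4x3 s.t.:
  916x2 + 1x3 ≥ 698   (nickel)
  5x1 + 8x3 ≥ 7   (manganese)
  x1, x2, x3 ≥ 0.
The cheapest feasible vertex uses only nickel briquettes, scrap grade B; pig iron is not used. The nickel and manganese requirements are met with equality.
Optimal quantities: nickel briquettes = 0.76105 kg, scrap grade B = 0.875 kg.
Objective = 23.29·0.76105 + 0.4·0.875 = 18.0749.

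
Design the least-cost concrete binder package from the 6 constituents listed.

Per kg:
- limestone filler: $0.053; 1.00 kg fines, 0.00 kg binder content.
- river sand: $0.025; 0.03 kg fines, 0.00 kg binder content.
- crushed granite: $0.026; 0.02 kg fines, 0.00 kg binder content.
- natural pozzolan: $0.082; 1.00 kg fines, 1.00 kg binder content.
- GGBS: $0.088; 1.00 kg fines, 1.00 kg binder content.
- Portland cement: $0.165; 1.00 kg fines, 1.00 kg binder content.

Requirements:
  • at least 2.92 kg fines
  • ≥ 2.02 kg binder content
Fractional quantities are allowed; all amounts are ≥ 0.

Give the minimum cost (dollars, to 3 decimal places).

This is a linear program. Let x1 = kg of limestone filler, x2 = kg of river sand, x3 = kg of crushed granite, x4 = kg of natural pozzolan, x5 = kg of GGBS, x6 = kg of Portland cement.
min 0.053x1 + 0.025x2 + 0.026x3 + 0.082x4 + 0.088x5 + 0.165x6 subject to:
  1x1 + 0.03x2 + 0.02x3 + 1x4 + 1x5 + 1x6 ≥ 2.92   (fines)
  1x4 + 1x5 + 1x6 ≥ 2.02   (binder content)
  x1, x2, x3, x4, x5, x6 ≥ 0.
The cheapest feasible vertex uses only limestone filler, natural pozzolan; river sand, crushed granite, GGBS, Portland cement are not used. The fines and binder content requirements are met with equality.
Solving gives x1 = 0.9, x4 = 2.02.
Hence cost = 0.053·0.9 + 0.082·2.02 = $0.21334.

$0.213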